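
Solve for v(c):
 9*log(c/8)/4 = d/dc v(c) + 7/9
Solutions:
 v(c) = C1 + 9*c*log(c)/4 - 27*c*log(2)/4 - 109*c/36


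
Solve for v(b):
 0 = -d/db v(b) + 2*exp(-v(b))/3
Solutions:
 v(b) = log(C1 + 2*b/3)


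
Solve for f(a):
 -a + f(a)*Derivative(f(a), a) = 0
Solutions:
 f(a) = -sqrt(C1 + a^2)
 f(a) = sqrt(C1 + a^2)


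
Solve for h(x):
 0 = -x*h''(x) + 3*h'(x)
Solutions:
 h(x) = C1 + C2*x^4


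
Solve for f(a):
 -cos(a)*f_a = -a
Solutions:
 f(a) = C1 + Integral(a/cos(a), a)


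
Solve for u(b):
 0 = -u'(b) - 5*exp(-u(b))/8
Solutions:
 u(b) = log(C1 - 5*b/8)


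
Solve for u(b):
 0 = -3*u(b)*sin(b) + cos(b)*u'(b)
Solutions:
 u(b) = C1/cos(b)^3


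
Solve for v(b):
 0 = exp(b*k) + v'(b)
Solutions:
 v(b) = C1 - exp(b*k)/k


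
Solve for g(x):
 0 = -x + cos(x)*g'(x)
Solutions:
 g(x) = C1 + Integral(x/cos(x), x)


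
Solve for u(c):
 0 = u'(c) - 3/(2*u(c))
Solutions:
 u(c) = -sqrt(C1 + 3*c)
 u(c) = sqrt(C1 + 3*c)


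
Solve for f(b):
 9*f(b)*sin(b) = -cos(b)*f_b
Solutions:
 f(b) = C1*cos(b)^9


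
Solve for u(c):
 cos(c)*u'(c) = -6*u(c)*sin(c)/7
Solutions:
 u(c) = C1*cos(c)^(6/7)


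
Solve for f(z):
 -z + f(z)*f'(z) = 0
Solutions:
 f(z) = -sqrt(C1 + z^2)
 f(z) = sqrt(C1 + z^2)


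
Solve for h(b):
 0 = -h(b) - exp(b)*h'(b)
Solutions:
 h(b) = C1*exp(exp(-b))


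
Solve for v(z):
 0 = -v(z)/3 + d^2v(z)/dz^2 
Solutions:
 v(z) = C1*exp(-sqrt(3)*z/3) + C2*exp(sqrt(3)*z/3)


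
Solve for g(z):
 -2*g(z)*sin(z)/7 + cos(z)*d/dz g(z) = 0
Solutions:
 g(z) = C1/cos(z)^(2/7)


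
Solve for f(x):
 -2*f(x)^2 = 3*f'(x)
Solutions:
 f(x) = 3/(C1 + 2*x)


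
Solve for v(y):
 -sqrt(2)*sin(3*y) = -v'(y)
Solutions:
 v(y) = C1 - sqrt(2)*cos(3*y)/3


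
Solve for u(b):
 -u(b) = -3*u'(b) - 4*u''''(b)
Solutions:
 u(b) = C1*exp(b*(-8/(1 + 3*sqrt(57))^(1/3) + (1 + 3*sqrt(57))^(1/3) + 4)/12)*sin(sqrt(3)*b*(8/(1 + 3*sqrt(57))^(1/3) + (1 + 3*sqrt(57))^(1/3))/12) + C2*exp(b*(-8/(1 + 3*sqrt(57))^(1/3) + (1 + 3*sqrt(57))^(1/3) + 4)/12)*cos(sqrt(3)*b*(8/(1 + 3*sqrt(57))^(1/3) + (1 + 3*sqrt(57))^(1/3))/12) + C3*exp(-b) + C4*exp(b*(-(1 + 3*sqrt(57))^(1/3) + 2 + 8/(1 + 3*sqrt(57))^(1/3))/6)


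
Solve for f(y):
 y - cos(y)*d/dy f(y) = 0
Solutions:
 f(y) = C1 + Integral(y/cos(y), y)


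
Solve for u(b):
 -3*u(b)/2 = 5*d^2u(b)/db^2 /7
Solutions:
 u(b) = C1*sin(sqrt(210)*b/10) + C2*cos(sqrt(210)*b/10)


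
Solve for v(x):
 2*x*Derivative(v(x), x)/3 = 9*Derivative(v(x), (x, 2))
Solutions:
 v(x) = C1 + C2*erfi(sqrt(3)*x/9)


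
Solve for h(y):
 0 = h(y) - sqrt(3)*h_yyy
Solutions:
 h(y) = C3*exp(3^(5/6)*y/3) + (C1*sin(3^(1/3)*y/2) + C2*cos(3^(1/3)*y/2))*exp(-3^(5/6)*y/6)


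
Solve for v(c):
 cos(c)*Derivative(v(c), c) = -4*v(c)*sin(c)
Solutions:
 v(c) = C1*cos(c)^4


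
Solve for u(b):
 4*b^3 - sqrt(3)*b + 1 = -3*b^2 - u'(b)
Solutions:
 u(b) = C1 - b^4 - b^3 + sqrt(3)*b^2/2 - b


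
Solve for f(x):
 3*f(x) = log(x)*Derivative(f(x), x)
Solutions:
 f(x) = C1*exp(3*li(x))


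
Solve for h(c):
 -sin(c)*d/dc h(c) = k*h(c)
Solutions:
 h(c) = C1*exp(k*(-log(cos(c) - 1) + log(cos(c) + 1))/2)


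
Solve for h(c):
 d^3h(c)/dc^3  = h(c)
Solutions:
 h(c) = C3*exp(c) + (C1*sin(sqrt(3)*c/2) + C2*cos(sqrt(3)*c/2))*exp(-c/2)


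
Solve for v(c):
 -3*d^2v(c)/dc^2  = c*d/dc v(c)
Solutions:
 v(c) = C1 + C2*erf(sqrt(6)*c/6)


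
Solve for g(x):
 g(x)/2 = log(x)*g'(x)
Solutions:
 g(x) = C1*exp(li(x)/2)


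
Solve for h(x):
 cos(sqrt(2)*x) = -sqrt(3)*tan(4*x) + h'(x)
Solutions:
 h(x) = C1 - sqrt(3)*log(cos(4*x))/4 + sqrt(2)*sin(sqrt(2)*x)/2


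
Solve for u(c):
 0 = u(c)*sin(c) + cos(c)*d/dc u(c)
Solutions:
 u(c) = C1*cos(c)


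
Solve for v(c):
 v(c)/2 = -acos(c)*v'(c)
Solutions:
 v(c) = C1*exp(-Integral(1/acos(c), c)/2)


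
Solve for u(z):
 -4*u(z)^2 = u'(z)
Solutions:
 u(z) = 1/(C1 + 4*z)


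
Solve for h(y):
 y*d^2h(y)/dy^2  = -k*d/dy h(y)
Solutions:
 h(y) = C1 + y^(1 - re(k))*(C2*sin(log(y)*Abs(im(k))) + C3*cos(log(y)*im(k)))


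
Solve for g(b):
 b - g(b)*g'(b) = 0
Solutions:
 g(b) = -sqrt(C1 + b^2)
 g(b) = sqrt(C1 + b^2)


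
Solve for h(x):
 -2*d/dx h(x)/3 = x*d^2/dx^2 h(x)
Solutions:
 h(x) = C1 + C2*x^(1/3)


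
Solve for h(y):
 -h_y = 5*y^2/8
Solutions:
 h(y) = C1 - 5*y^3/24


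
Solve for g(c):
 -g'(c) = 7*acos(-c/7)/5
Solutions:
 g(c) = C1 - 7*c*acos(-c/7)/5 - 7*sqrt(49 - c^2)/5


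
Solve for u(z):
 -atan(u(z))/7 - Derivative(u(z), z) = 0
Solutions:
 Integral(1/atan(_y), (_y, u(z))) = C1 - z/7


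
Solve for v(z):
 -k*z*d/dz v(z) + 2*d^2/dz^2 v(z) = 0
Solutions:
 v(z) = Piecewise((-sqrt(pi)*C1*erf(z*sqrt(-k)/2)/sqrt(-k) - C2, (k > 0) | (k < 0)), (-C1*z - C2, True))


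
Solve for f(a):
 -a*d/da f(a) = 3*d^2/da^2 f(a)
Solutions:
 f(a) = C1 + C2*erf(sqrt(6)*a/6)


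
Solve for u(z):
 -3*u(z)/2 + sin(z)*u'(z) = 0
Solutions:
 u(z) = C1*(cos(z) - 1)^(3/4)/(cos(z) + 1)^(3/4)


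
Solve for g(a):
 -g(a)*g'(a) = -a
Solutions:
 g(a) = -sqrt(C1 + a^2)
 g(a) = sqrt(C1 + a^2)


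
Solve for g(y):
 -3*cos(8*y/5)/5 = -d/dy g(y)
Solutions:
 g(y) = C1 + 3*sin(8*y/5)/8


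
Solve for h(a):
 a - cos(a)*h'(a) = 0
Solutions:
 h(a) = C1 + Integral(a/cos(a), a)


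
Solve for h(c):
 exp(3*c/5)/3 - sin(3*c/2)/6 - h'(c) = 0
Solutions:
 h(c) = C1 + 5*exp(3*c/5)/9 + cos(3*c/2)/9


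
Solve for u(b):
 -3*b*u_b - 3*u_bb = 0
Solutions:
 u(b) = C1 + C2*erf(sqrt(2)*b/2)


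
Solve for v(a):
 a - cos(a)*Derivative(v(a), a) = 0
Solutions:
 v(a) = C1 + Integral(a/cos(a), a)


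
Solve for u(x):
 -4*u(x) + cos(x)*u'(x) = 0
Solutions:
 u(x) = C1*(sin(x)^2 + 2*sin(x) + 1)/(sin(x)^2 - 2*sin(x) + 1)


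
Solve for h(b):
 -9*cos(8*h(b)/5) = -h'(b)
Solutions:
 -9*b - 5*log(sin(8*h(b)/5) - 1)/16 + 5*log(sin(8*h(b)/5) + 1)/16 = C1


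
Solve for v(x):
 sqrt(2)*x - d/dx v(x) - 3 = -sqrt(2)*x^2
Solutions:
 v(x) = C1 + sqrt(2)*x^3/3 + sqrt(2)*x^2/2 - 3*x


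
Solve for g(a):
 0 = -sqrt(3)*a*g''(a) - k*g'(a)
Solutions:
 g(a) = C1 + a^(-sqrt(3)*re(k)/3 + 1)*(C2*sin(sqrt(3)*log(a)*Abs(im(k))/3) + C3*cos(sqrt(3)*log(a)*im(k)/3))


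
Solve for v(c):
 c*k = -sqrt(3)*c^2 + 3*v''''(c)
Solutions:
 v(c) = C1 + C2*c + C3*c^2 + C4*c^3 + sqrt(3)*c^6/1080 + c^5*k/360


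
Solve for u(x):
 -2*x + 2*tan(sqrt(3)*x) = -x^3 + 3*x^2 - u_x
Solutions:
 u(x) = C1 - x^4/4 + x^3 + x^2 + 2*sqrt(3)*log(cos(sqrt(3)*x))/3


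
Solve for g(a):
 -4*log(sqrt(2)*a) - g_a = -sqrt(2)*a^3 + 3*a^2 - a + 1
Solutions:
 g(a) = C1 + sqrt(2)*a^4/4 - a^3 + a^2/2 - 4*a*log(a) - a*log(4) + 3*a


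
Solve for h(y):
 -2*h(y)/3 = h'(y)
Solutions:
 h(y) = C1*exp(-2*y/3)


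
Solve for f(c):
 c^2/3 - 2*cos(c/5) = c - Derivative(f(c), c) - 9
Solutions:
 f(c) = C1 - c^3/9 + c^2/2 - 9*c + 10*sin(c/5)


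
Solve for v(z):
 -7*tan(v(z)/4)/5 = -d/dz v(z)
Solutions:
 v(z) = -4*asin(C1*exp(7*z/20)) + 4*pi
 v(z) = 4*asin(C1*exp(7*z/20))


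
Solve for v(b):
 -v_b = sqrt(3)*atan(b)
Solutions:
 v(b) = C1 - sqrt(3)*(b*atan(b) - log(b^2 + 1)/2)


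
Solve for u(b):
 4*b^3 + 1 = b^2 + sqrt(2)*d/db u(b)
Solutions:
 u(b) = C1 + sqrt(2)*b^4/2 - sqrt(2)*b^3/6 + sqrt(2)*b/2


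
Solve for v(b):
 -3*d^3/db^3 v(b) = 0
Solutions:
 v(b) = C1 + C2*b + C3*b^2


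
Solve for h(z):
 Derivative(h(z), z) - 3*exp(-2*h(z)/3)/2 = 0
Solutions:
 h(z) = 3*log(-sqrt(C1 + 3*z)) - 3*log(3)/2
 h(z) = 3*log(C1 + 3*z)/2 - 3*log(3)/2


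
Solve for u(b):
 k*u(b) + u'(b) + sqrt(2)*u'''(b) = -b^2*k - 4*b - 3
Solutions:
 u(b) = C1*exp(b*(-6^(1/3)*(9*sqrt(2)*k + 2*sqrt(3)*sqrt(27*k^2/2 + sqrt(2)))^(1/3) + 2*2^(1/6)*3^(2/3)/(9*sqrt(2)*k + 2*sqrt(3)*sqrt(27*k^2/2 + sqrt(2)))^(1/3))/6) + C2*exp(b*(6^(1/3)*(9*sqrt(2)*k + 2*sqrt(3)*sqrt(27*k^2/2 + sqrt(2)))^(1/3)/12 - 2^(1/3)*3^(5/6)*I*(9*sqrt(2)*k + 2*sqrt(3)*sqrt(27*k^2/2 + sqrt(2)))^(1/3)/12 + 2*sqrt(2)/((-6^(1/3) + 2^(1/3)*3^(5/6)*I)*(9*sqrt(2)*k + 2*sqrt(3)*sqrt(27*k^2/2 + sqrt(2)))^(1/3)))) + C3*exp(b*(6^(1/3)*(9*sqrt(2)*k + 2*sqrt(3)*sqrt(27*k^2/2 + sqrt(2)))^(1/3)/12 + 2^(1/3)*3^(5/6)*I*(9*sqrt(2)*k + 2*sqrt(3)*sqrt(27*k^2/2 + sqrt(2)))^(1/3)/12 - 2*sqrt(2)/((6^(1/3) + 2^(1/3)*3^(5/6)*I)*(9*sqrt(2)*k + 2*sqrt(3)*sqrt(27*k^2/2 + sqrt(2)))^(1/3)))) - b^2 - 2*b/k - 3/k + 2/k^2


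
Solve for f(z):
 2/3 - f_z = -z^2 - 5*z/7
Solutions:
 f(z) = C1 + z^3/3 + 5*z^2/14 + 2*z/3


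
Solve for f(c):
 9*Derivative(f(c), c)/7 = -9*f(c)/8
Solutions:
 f(c) = C1*exp(-7*c/8)


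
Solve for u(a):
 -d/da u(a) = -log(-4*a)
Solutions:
 u(a) = C1 + a*log(-a) + a*(-1 + 2*log(2))


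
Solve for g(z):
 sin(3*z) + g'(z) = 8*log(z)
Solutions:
 g(z) = C1 + 8*z*log(z) - 8*z + cos(3*z)/3


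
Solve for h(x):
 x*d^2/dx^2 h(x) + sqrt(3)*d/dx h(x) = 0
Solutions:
 h(x) = C1 + C2*x^(1 - sqrt(3))


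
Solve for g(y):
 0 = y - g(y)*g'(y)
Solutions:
 g(y) = -sqrt(C1 + y^2)
 g(y) = sqrt(C1 + y^2)


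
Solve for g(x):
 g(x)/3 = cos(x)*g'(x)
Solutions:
 g(x) = C1*(sin(x) + 1)^(1/6)/(sin(x) - 1)^(1/6)


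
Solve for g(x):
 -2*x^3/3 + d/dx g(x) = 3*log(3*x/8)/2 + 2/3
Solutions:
 g(x) = C1 + x^4/6 + 3*x*log(x)/2 - 9*x*log(2)/2 - 5*x/6 + 3*x*log(3)/2


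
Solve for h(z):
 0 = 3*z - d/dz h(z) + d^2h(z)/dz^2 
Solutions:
 h(z) = C1 + C2*exp(z) + 3*z^2/2 + 3*z


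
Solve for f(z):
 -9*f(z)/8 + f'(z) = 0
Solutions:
 f(z) = C1*exp(9*z/8)


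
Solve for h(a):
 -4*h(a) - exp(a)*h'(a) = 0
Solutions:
 h(a) = C1*exp(4*exp(-a))


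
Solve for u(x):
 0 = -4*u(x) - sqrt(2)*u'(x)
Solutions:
 u(x) = C1*exp(-2*sqrt(2)*x)


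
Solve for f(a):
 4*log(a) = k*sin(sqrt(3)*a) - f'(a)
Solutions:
 f(a) = C1 - 4*a*log(a) + 4*a - sqrt(3)*k*cos(sqrt(3)*a)/3


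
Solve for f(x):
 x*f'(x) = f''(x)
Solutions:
 f(x) = C1 + C2*erfi(sqrt(2)*x/2)


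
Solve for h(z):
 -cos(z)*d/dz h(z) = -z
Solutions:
 h(z) = C1 + Integral(z/cos(z), z)


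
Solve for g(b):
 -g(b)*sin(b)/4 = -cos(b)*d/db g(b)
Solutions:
 g(b) = C1/cos(b)^(1/4)


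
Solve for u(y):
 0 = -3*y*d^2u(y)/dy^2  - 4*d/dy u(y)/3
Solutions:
 u(y) = C1 + C2*y^(5/9)


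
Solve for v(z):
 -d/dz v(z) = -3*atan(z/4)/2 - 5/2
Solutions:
 v(z) = C1 + 3*z*atan(z/4)/2 + 5*z/2 - 3*log(z^2 + 16)


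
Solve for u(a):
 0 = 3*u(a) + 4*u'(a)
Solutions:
 u(a) = C1*exp(-3*a/4)


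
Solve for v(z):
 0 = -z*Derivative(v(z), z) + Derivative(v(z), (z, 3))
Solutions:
 v(z) = C1 + Integral(C2*airyai(z) + C3*airybi(z), z)


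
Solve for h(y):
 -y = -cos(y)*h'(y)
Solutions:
 h(y) = C1 + Integral(y/cos(y), y)


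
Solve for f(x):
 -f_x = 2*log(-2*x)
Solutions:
 f(x) = C1 - 2*x*log(-x) + 2*x*(1 - log(2))


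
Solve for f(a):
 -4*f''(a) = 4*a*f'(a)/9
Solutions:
 f(a) = C1 + C2*erf(sqrt(2)*a/6)


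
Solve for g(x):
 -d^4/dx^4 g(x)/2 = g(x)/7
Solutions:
 g(x) = (C1*sin(14^(3/4)*x/14) + C2*cos(14^(3/4)*x/14))*exp(-14^(3/4)*x/14) + (C3*sin(14^(3/4)*x/14) + C4*cos(14^(3/4)*x/14))*exp(14^(3/4)*x/14)


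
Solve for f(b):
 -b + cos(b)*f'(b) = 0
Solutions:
 f(b) = C1 + Integral(b/cos(b), b)


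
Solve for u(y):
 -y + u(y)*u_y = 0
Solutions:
 u(y) = -sqrt(C1 + y^2)
 u(y) = sqrt(C1 + y^2)


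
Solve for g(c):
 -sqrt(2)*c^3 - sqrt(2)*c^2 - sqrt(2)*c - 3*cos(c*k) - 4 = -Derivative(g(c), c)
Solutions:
 g(c) = C1 + sqrt(2)*c^4/4 + sqrt(2)*c^3/3 + sqrt(2)*c^2/2 + 4*c + 3*sin(c*k)/k


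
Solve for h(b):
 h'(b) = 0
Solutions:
 h(b) = C1


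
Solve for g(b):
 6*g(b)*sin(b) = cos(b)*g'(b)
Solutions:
 g(b) = C1/cos(b)^6


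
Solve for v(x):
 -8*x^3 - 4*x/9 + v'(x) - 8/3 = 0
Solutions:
 v(x) = C1 + 2*x^4 + 2*x^2/9 + 8*x/3


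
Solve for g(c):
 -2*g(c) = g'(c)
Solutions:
 g(c) = C1*exp(-2*c)


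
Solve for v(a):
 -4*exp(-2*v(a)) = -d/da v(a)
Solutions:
 v(a) = log(-sqrt(C1 + 8*a))
 v(a) = log(C1 + 8*a)/2


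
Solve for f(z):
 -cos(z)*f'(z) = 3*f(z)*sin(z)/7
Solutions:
 f(z) = C1*cos(z)^(3/7)


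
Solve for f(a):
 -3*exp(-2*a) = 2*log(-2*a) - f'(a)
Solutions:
 f(a) = C1 + 2*a*log(-a) + 2*a*(-1 + log(2)) - 3*exp(-2*a)/2


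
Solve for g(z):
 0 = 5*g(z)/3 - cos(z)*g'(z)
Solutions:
 g(z) = C1*(sin(z) + 1)^(5/6)/(sin(z) - 1)^(5/6)


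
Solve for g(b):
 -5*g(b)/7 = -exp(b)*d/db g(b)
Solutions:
 g(b) = C1*exp(-5*exp(-b)/7)


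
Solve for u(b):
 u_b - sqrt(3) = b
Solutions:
 u(b) = C1 + b^2/2 + sqrt(3)*b


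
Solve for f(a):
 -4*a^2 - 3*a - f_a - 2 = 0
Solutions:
 f(a) = C1 - 4*a^3/3 - 3*a^2/2 - 2*a


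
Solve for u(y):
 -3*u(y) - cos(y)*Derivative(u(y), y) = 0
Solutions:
 u(y) = C1*(sin(y) - 1)^(3/2)/(sin(y) + 1)^(3/2)


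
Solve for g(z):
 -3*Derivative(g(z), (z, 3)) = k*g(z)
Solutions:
 g(z) = C1*exp(3^(2/3)*z*(-k)^(1/3)/3) + C2*exp(z*(-k)^(1/3)*(-3^(2/3) + 3*3^(1/6)*I)/6) + C3*exp(-z*(-k)^(1/3)*(3^(2/3) + 3*3^(1/6)*I)/6)


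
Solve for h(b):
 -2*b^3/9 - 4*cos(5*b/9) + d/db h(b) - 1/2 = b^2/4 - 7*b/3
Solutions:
 h(b) = C1 + b^4/18 + b^3/12 - 7*b^2/6 + b/2 + 36*sin(5*b/9)/5


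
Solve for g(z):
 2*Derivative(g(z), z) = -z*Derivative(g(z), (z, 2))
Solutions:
 g(z) = C1 + C2/z


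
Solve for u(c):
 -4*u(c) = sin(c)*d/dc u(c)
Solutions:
 u(c) = C1*(cos(c)^2 + 2*cos(c) + 1)/(cos(c)^2 - 2*cos(c) + 1)


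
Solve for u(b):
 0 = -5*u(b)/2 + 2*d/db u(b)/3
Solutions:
 u(b) = C1*exp(15*b/4)


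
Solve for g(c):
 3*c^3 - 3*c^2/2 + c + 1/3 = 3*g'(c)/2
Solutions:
 g(c) = C1 + c^4/2 - c^3/3 + c^2/3 + 2*c/9


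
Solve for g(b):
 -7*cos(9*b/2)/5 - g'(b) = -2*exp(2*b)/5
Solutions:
 g(b) = C1 + exp(2*b)/5 - 14*sin(9*b/2)/45


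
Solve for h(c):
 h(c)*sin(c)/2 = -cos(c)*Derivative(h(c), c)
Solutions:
 h(c) = C1*sqrt(cos(c))


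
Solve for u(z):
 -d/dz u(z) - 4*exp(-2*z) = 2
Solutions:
 u(z) = C1 - 2*z + 2*exp(-2*z)


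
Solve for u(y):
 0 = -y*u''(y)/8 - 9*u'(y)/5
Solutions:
 u(y) = C1 + C2/y^(67/5)


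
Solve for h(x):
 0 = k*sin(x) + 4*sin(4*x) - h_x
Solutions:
 h(x) = C1 - k*cos(x) - cos(4*x)


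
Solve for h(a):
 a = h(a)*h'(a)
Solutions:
 h(a) = -sqrt(C1 + a^2)
 h(a) = sqrt(C1 + a^2)


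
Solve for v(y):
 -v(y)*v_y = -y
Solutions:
 v(y) = -sqrt(C1 + y^2)
 v(y) = sqrt(C1 + y^2)


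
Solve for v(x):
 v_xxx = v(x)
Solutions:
 v(x) = C3*exp(x) + (C1*sin(sqrt(3)*x/2) + C2*cos(sqrt(3)*x/2))*exp(-x/2)


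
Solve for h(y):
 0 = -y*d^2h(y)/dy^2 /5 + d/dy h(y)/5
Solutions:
 h(y) = C1 + C2*y^2


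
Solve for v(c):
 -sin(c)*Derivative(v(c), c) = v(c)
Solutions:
 v(c) = C1*sqrt(cos(c) + 1)/sqrt(cos(c) - 1)


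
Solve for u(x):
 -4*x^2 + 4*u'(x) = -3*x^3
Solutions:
 u(x) = C1 - 3*x^4/16 + x^3/3


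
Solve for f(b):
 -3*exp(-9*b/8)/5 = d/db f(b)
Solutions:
 f(b) = C1 + 8*exp(-9*b/8)/15


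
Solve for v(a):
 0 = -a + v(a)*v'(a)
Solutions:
 v(a) = -sqrt(C1 + a^2)
 v(a) = sqrt(C1 + a^2)


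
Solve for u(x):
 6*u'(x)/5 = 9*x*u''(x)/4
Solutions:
 u(x) = C1 + C2*x^(23/15)


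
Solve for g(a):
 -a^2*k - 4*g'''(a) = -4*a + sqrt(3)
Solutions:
 g(a) = C1 + C2*a + C3*a^2 - a^5*k/240 + a^4/24 - sqrt(3)*a^3/24


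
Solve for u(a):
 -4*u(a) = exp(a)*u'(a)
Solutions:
 u(a) = C1*exp(4*exp(-a))


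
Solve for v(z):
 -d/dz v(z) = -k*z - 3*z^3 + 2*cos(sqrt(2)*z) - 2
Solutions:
 v(z) = C1 + k*z^2/2 + 3*z^4/4 + 2*z - sqrt(2)*sin(sqrt(2)*z)


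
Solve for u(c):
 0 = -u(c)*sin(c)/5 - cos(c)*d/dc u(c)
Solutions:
 u(c) = C1*cos(c)^(1/5)


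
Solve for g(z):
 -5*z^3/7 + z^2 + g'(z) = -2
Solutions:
 g(z) = C1 + 5*z^4/28 - z^3/3 - 2*z


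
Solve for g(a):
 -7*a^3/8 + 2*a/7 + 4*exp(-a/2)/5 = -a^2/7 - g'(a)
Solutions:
 g(a) = C1 + 7*a^4/32 - a^3/21 - a^2/7 + 8*exp(-a/2)/5


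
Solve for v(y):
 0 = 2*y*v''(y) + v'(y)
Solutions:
 v(y) = C1 + C2*sqrt(y)


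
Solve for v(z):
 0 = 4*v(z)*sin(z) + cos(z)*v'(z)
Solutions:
 v(z) = C1*cos(z)^4


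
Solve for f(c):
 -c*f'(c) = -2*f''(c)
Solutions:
 f(c) = C1 + C2*erfi(c/2)


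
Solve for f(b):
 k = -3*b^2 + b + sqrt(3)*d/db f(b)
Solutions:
 f(b) = C1 + sqrt(3)*b^3/3 - sqrt(3)*b^2/6 + sqrt(3)*b*k/3


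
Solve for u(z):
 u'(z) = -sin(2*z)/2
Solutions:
 u(z) = C1 + cos(2*z)/4


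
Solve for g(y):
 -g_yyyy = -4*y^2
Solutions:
 g(y) = C1 + C2*y + C3*y^2 + C4*y^3 + y^6/90


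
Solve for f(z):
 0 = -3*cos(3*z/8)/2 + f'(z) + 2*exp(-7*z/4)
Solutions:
 f(z) = C1 + 4*sin(3*z/8) + 8*exp(-7*z/4)/7


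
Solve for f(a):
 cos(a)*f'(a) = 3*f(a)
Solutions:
 f(a) = C1*(sin(a) + 1)^(3/2)/(sin(a) - 1)^(3/2)


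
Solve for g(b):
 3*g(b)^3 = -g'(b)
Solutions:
 g(b) = -sqrt(2)*sqrt(-1/(C1 - 3*b))/2
 g(b) = sqrt(2)*sqrt(-1/(C1 - 3*b))/2


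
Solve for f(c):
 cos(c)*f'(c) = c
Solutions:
 f(c) = C1 + Integral(c/cos(c), c)


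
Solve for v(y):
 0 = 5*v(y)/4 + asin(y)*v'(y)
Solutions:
 v(y) = C1*exp(-5*Integral(1/asin(y), y)/4)


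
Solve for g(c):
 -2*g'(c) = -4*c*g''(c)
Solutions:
 g(c) = C1 + C2*c^(3/2)


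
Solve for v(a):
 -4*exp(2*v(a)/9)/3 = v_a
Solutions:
 v(a) = 9*log(-sqrt(-1/(C1 - 4*a))) - 9*log(2) + 9*log(6)/2 + 9*log(3)
 v(a) = 9*log(-1/(C1 - 4*a))/2 - 9*log(2) + 9*log(6)/2 + 9*log(3)


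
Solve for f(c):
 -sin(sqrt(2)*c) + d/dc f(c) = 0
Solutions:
 f(c) = C1 - sqrt(2)*cos(sqrt(2)*c)/2


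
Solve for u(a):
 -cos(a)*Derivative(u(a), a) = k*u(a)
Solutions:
 u(a) = C1*exp(k*(log(sin(a) - 1) - log(sin(a) + 1))/2)


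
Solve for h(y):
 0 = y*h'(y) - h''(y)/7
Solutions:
 h(y) = C1 + C2*erfi(sqrt(14)*y/2)


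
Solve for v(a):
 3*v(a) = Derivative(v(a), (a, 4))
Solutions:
 v(a) = C1*exp(-3^(1/4)*a) + C2*exp(3^(1/4)*a) + C3*sin(3^(1/4)*a) + C4*cos(3^(1/4)*a)


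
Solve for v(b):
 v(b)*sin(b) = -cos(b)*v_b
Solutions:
 v(b) = C1*cos(b)


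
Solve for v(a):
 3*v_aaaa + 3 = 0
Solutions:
 v(a) = C1 + C2*a + C3*a^2 + C4*a^3 - a^4/24


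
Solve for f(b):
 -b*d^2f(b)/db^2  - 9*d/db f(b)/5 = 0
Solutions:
 f(b) = C1 + C2/b^(4/5)


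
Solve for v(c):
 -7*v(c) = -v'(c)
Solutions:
 v(c) = C1*exp(7*c)


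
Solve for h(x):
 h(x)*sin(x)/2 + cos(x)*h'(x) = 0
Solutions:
 h(x) = C1*sqrt(cos(x))


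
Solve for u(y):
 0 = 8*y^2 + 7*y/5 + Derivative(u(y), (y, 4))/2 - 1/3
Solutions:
 u(y) = C1 + C2*y + C3*y^2 + C4*y^3 - 2*y^6/45 - 7*y^5/300 + y^4/36


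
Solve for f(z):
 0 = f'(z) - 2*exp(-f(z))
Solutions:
 f(z) = log(C1 + 2*z)


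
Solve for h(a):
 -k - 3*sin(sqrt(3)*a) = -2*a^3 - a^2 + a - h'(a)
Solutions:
 h(a) = C1 - a^4/2 - a^3/3 + a^2/2 + a*k - sqrt(3)*cos(sqrt(3)*a)


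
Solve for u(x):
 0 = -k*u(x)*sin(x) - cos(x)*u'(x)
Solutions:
 u(x) = C1*exp(k*log(cos(x)))


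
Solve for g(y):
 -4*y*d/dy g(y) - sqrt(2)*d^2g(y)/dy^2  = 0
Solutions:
 g(y) = C1 + C2*erf(2^(1/4)*y)


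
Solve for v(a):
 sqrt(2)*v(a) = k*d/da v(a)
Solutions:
 v(a) = C1*exp(sqrt(2)*a/k)


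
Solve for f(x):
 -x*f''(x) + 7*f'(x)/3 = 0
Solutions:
 f(x) = C1 + C2*x^(10/3)


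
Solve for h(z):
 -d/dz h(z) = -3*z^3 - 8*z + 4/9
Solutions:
 h(z) = C1 + 3*z^4/4 + 4*z^2 - 4*z/9


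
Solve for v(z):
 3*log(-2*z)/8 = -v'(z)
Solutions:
 v(z) = C1 - 3*z*log(-z)/8 + 3*z*(1 - log(2))/8


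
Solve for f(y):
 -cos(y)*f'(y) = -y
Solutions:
 f(y) = C1 + Integral(y/cos(y), y)


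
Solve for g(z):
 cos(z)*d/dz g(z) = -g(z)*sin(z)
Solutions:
 g(z) = C1*cos(z)


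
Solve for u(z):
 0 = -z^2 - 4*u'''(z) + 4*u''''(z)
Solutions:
 u(z) = C1 + C2*z + C3*z^2 + C4*exp(z) - z^5/240 - z^4/48 - z^3/12


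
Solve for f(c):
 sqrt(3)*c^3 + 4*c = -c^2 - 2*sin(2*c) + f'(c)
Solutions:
 f(c) = C1 + sqrt(3)*c^4/4 + c^3/3 + 2*c^2 - cos(2*c)


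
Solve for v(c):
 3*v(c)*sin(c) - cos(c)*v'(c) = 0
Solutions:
 v(c) = C1/cos(c)^3


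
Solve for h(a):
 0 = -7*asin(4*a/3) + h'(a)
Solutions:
 h(a) = C1 + 7*a*asin(4*a/3) + 7*sqrt(9 - 16*a^2)/4


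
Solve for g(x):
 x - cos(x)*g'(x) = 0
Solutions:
 g(x) = C1 + Integral(x/cos(x), x)


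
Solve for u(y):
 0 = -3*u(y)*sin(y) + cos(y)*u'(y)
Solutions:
 u(y) = C1/cos(y)^3


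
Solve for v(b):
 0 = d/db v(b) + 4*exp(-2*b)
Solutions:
 v(b) = C1 + 2*exp(-2*b)


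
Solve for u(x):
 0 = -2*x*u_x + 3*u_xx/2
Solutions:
 u(x) = C1 + C2*erfi(sqrt(6)*x/3)


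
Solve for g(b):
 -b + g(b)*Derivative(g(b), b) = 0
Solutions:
 g(b) = -sqrt(C1 + b^2)
 g(b) = sqrt(C1 + b^2)


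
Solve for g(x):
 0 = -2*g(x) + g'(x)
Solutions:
 g(x) = C1*exp(2*x)


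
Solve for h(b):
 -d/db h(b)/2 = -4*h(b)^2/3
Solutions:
 h(b) = -3/(C1 + 8*b)


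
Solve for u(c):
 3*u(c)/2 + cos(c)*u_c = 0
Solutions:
 u(c) = C1*(sin(c) - 1)^(3/4)/(sin(c) + 1)^(3/4)


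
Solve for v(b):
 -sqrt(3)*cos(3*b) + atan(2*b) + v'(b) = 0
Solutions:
 v(b) = C1 - b*atan(2*b) + log(4*b^2 + 1)/4 + sqrt(3)*sin(3*b)/3


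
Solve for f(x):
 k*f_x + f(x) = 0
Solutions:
 f(x) = C1*exp(-x/k)


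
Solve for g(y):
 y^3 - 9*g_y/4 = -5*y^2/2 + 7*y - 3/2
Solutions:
 g(y) = C1 + y^4/9 + 10*y^3/27 - 14*y^2/9 + 2*y/3


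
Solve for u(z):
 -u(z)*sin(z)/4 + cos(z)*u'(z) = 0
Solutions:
 u(z) = C1/cos(z)^(1/4)


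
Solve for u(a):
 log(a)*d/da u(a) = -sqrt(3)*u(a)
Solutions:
 u(a) = C1*exp(-sqrt(3)*li(a))


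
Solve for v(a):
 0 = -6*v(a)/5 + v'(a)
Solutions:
 v(a) = C1*exp(6*a/5)


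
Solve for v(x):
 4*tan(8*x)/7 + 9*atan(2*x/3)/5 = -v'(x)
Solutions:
 v(x) = C1 - 9*x*atan(2*x/3)/5 + 27*log(4*x^2 + 9)/20 + log(cos(8*x))/14


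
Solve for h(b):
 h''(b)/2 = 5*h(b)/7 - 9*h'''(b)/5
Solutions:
 h(b) = C1*exp(-b*(35*35^(1/3)/(54*sqrt(26034) + 8713)^(1/3) + 70 + 35^(2/3)*(54*sqrt(26034) + 8713)^(1/3))/756)*sin(sqrt(3)*35^(1/3)*b*(-35^(1/3)*(54*sqrt(26034) + 8713)^(1/3) + 35/(54*sqrt(26034) + 8713)^(1/3))/756) + C2*exp(-b*(35*35^(1/3)/(54*sqrt(26034) + 8713)^(1/3) + 70 + 35^(2/3)*(54*sqrt(26034) + 8713)^(1/3))/756)*cos(sqrt(3)*35^(1/3)*b*(-35^(1/3)*(54*sqrt(26034) + 8713)^(1/3) + 35/(54*sqrt(26034) + 8713)^(1/3))/756) + C3*exp(b*(-35 + 35*35^(1/3)/(54*sqrt(26034) + 8713)^(1/3) + 35^(2/3)*(54*sqrt(26034) + 8713)^(1/3))/378)


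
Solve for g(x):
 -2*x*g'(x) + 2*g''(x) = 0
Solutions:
 g(x) = C1 + C2*erfi(sqrt(2)*x/2)


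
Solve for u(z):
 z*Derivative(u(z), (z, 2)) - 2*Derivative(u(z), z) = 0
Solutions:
 u(z) = C1 + C2*z^3


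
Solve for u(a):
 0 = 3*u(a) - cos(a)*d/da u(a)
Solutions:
 u(a) = C1*(sin(a) + 1)^(3/2)/(sin(a) - 1)^(3/2)


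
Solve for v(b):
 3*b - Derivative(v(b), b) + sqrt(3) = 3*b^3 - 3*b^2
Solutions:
 v(b) = C1 - 3*b^4/4 + b^3 + 3*b^2/2 + sqrt(3)*b


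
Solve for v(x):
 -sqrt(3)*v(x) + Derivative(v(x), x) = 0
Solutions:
 v(x) = C1*exp(sqrt(3)*x)


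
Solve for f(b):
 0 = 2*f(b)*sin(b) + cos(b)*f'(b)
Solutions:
 f(b) = C1*cos(b)^2


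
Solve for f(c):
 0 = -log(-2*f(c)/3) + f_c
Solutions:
 -Integral(1/(log(-_y) - log(3) + log(2)), (_y, f(c))) = C1 - c


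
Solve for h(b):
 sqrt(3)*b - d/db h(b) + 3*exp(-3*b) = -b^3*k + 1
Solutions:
 h(b) = C1 + b^4*k/4 + sqrt(3)*b^2/2 - b - exp(-3*b)


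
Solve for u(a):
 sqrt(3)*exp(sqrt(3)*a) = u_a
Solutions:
 u(a) = C1 + exp(sqrt(3)*a)


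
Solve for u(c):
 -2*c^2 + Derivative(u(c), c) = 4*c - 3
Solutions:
 u(c) = C1 + 2*c^3/3 + 2*c^2 - 3*c


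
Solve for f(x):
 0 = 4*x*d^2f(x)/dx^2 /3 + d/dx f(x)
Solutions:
 f(x) = C1 + C2*x^(1/4)


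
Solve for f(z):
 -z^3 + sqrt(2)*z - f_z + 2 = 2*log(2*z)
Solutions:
 f(z) = C1 - z^4/4 + sqrt(2)*z^2/2 - 2*z*log(z) - z*log(4) + 4*z


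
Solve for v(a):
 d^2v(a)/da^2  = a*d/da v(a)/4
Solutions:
 v(a) = C1 + C2*erfi(sqrt(2)*a/4)


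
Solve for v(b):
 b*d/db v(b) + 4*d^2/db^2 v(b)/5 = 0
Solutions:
 v(b) = C1 + C2*erf(sqrt(10)*b/4)


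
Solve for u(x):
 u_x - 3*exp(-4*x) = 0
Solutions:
 u(x) = C1 - 3*exp(-4*x)/4


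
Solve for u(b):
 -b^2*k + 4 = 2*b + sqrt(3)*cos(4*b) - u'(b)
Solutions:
 u(b) = C1 + b^3*k/3 + b^2 - 4*b + sqrt(3)*sin(4*b)/4


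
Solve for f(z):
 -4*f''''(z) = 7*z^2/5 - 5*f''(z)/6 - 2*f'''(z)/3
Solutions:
 f(z) = C1 + C2*z + C3*exp(z*(1 - sqrt(31))/12) + C4*exp(z*(1 + sqrt(31))/12) + 7*z^4/50 - 56*z^3/125 + 5712*z^2/625


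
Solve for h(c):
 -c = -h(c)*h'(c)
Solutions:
 h(c) = -sqrt(C1 + c^2)
 h(c) = sqrt(C1 + c^2)


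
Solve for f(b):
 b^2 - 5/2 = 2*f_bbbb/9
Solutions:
 f(b) = C1 + C2*b + C3*b^2 + C4*b^3 + b^6/80 - 15*b^4/32


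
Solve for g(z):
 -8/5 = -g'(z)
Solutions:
 g(z) = C1 + 8*z/5


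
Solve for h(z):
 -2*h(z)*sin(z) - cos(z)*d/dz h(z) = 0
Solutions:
 h(z) = C1*cos(z)^2


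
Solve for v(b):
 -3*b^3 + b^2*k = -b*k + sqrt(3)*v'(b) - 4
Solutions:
 v(b) = C1 - sqrt(3)*b^4/4 + sqrt(3)*b^3*k/9 + sqrt(3)*b^2*k/6 + 4*sqrt(3)*b/3


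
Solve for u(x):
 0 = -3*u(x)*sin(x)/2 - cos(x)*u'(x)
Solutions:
 u(x) = C1*cos(x)^(3/2)


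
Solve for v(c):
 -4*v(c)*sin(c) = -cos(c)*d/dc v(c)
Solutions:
 v(c) = C1/cos(c)^4


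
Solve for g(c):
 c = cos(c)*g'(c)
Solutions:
 g(c) = C1 + Integral(c/cos(c), c)


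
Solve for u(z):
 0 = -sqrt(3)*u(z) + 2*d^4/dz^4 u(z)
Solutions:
 u(z) = C1*exp(-2^(3/4)*3^(1/8)*z/2) + C2*exp(2^(3/4)*3^(1/8)*z/2) + C3*sin(2^(3/4)*3^(1/8)*z/2) + C4*cos(2^(3/4)*3^(1/8)*z/2)


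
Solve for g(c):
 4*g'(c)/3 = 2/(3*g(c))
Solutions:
 g(c) = -sqrt(C1 + c)
 g(c) = sqrt(C1 + c)


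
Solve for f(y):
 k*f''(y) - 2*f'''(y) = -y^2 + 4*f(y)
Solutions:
 f(y) = C1*exp(y*(-k^2/(-k^3/8 + sqrt(-k^6 + (216 - k^3)^2)/8 + 27)^(1/3) + 2*k - 4*(-k^3/8 + sqrt(-k^6 + (216 - k^3)^2)/8 + 27)^(1/3))/12) + C2*exp(y*(-k^2/((-1 + sqrt(3)*I)*(-k^3/8 + sqrt(-k^6 + (216 - k^3)^2)/8 + 27)^(1/3)) + k + (-k^3/8 + sqrt(-k^6 + (216 - k^3)^2)/8 + 27)^(1/3) - sqrt(3)*I*(-k^3/8 + sqrt(-k^6 + (216 - k^3)^2)/8 + 27)^(1/3))/6) + C3*exp(y*(k^2/((1 + sqrt(3)*I)*(-k^3/8 + sqrt(-k^6 + (216 - k^3)^2)/8 + 27)^(1/3)) + k + (-k^3/8 + sqrt(-k^6 + (216 - k^3)^2)/8 + 27)^(1/3) + sqrt(3)*I*(-k^3/8 + sqrt(-k^6 + (216 - k^3)^2)/8 + 27)^(1/3))/6) + k/8 + y^2/4


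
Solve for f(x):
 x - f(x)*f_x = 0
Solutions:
 f(x) = -sqrt(C1 + x^2)
 f(x) = sqrt(C1 + x^2)


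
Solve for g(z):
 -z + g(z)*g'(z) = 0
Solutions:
 g(z) = -sqrt(C1 + z^2)
 g(z) = sqrt(C1 + z^2)


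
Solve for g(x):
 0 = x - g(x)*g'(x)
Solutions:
 g(x) = -sqrt(C1 + x^2)
 g(x) = sqrt(C1 + x^2)


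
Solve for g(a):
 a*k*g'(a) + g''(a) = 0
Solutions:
 g(a) = Piecewise((-sqrt(2)*sqrt(pi)*C1*erf(sqrt(2)*a*sqrt(k)/2)/(2*sqrt(k)) - C2, (k > 0) | (k < 0)), (-C1*a - C2, True))


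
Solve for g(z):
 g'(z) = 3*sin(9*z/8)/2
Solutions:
 g(z) = C1 - 4*cos(9*z/8)/3


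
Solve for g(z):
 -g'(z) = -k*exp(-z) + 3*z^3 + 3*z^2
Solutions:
 g(z) = C1 - k*exp(-z) - 3*z^4/4 - z^3


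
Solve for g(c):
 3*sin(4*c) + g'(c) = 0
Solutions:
 g(c) = C1 + 3*cos(4*c)/4


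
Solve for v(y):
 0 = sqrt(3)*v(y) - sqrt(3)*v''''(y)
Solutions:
 v(y) = C1*exp(-y) + C2*exp(y) + C3*sin(y) + C4*cos(y)


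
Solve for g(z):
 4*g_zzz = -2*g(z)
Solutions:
 g(z) = C3*exp(-2^(2/3)*z/2) + (C1*sin(2^(2/3)*sqrt(3)*z/4) + C2*cos(2^(2/3)*sqrt(3)*z/4))*exp(2^(2/3)*z/4)


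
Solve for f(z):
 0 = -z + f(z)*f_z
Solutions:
 f(z) = -sqrt(C1 + z^2)
 f(z) = sqrt(C1 + z^2)


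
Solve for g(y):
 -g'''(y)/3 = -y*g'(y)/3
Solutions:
 g(y) = C1 + Integral(C2*airyai(y) + C3*airybi(y), y)


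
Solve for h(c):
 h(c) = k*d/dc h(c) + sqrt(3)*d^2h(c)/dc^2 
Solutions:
 h(c) = C1*exp(sqrt(3)*c*(-k + sqrt(k^2 + 4*sqrt(3)))/6) + C2*exp(-sqrt(3)*c*(k + sqrt(k^2 + 4*sqrt(3)))/6)


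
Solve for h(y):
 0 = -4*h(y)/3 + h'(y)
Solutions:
 h(y) = C1*exp(4*y/3)


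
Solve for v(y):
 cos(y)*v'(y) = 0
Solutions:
 v(y) = C1


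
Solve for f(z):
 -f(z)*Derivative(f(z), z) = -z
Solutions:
 f(z) = -sqrt(C1 + z^2)
 f(z) = sqrt(C1 + z^2)


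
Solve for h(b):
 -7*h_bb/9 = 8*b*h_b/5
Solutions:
 h(b) = C1 + C2*erf(6*sqrt(35)*b/35)


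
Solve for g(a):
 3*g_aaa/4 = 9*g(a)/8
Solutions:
 g(a) = C3*exp(2^(2/3)*3^(1/3)*a/2) + (C1*sin(2^(2/3)*3^(5/6)*a/4) + C2*cos(2^(2/3)*3^(5/6)*a/4))*exp(-2^(2/3)*3^(1/3)*a/4)


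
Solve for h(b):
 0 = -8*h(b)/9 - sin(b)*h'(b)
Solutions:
 h(b) = C1*(cos(b) + 1)^(4/9)/(cos(b) - 1)^(4/9)


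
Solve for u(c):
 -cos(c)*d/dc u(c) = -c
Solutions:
 u(c) = C1 + Integral(c/cos(c), c)


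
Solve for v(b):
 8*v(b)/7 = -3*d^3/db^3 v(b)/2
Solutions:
 v(b) = C3*exp(-2*2^(1/3)*21^(2/3)*b/21) + (C1*sin(2^(1/3)*3^(1/6)*7^(2/3)*b/7) + C2*cos(2^(1/3)*3^(1/6)*7^(2/3)*b/7))*exp(2^(1/3)*21^(2/3)*b/21)


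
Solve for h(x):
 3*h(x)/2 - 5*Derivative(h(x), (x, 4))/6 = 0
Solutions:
 h(x) = C1*exp(-sqrt(3)*5^(3/4)*x/5) + C2*exp(sqrt(3)*5^(3/4)*x/5) + C3*sin(sqrt(3)*5^(3/4)*x/5) + C4*cos(sqrt(3)*5^(3/4)*x/5)


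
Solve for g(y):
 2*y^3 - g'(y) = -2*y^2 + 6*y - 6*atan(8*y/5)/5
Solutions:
 g(y) = C1 + y^4/2 + 2*y^3/3 - 3*y^2 + 6*y*atan(8*y/5)/5 - 3*log(64*y^2 + 25)/8


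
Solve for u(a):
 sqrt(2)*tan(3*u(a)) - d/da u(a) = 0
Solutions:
 u(a) = -asin(C1*exp(3*sqrt(2)*a))/3 + pi/3
 u(a) = asin(C1*exp(3*sqrt(2)*a))/3


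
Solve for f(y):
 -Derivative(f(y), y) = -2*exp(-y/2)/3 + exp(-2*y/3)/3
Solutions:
 f(y) = C1 - 4*exp(-y/2)/3 + exp(-2*y/3)/2


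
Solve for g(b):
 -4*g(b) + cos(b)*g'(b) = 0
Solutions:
 g(b) = C1*(sin(b)^2 + 2*sin(b) + 1)/(sin(b)^2 - 2*sin(b) + 1)


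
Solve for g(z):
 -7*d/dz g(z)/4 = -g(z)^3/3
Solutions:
 g(z) = -sqrt(42)*sqrt(-1/(C1 + 4*z))/2
 g(z) = sqrt(42)*sqrt(-1/(C1 + 4*z))/2


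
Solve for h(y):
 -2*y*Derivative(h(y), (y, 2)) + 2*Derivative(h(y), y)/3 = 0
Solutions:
 h(y) = C1 + C2*y^(4/3)


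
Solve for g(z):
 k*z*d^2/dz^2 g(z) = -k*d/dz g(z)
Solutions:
 g(z) = C1 + C2*log(z)


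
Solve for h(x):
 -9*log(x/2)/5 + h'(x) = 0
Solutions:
 h(x) = C1 + 9*x*log(x)/5 - 9*x/5 - 9*x*log(2)/5


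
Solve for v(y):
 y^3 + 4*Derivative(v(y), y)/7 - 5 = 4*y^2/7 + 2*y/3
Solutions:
 v(y) = C1 - 7*y^4/16 + y^3/3 + 7*y^2/12 + 35*y/4


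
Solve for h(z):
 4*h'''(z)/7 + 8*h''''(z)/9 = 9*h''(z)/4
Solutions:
 h(z) = C1 + C2*z + C3*exp(9*z*(-2 + sqrt(102))/56) + C4*exp(-9*z*(2 + sqrt(102))/56)


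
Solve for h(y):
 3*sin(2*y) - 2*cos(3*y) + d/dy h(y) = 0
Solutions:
 h(y) = C1 + 2*sin(3*y)/3 + 3*cos(2*y)/2


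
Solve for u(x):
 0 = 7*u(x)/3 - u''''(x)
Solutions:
 u(x) = C1*exp(-3^(3/4)*7^(1/4)*x/3) + C2*exp(3^(3/4)*7^(1/4)*x/3) + C3*sin(3^(3/4)*7^(1/4)*x/3) + C4*cos(3^(3/4)*7^(1/4)*x/3)


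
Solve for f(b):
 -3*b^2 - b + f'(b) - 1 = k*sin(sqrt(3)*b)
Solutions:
 f(b) = C1 + b^3 + b^2/2 + b - sqrt(3)*k*cos(sqrt(3)*b)/3


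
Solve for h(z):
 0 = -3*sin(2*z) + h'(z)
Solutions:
 h(z) = C1 - 3*cos(2*z)/2


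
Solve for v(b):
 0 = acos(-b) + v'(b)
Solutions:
 v(b) = C1 - b*acos(-b) - sqrt(1 - b^2)


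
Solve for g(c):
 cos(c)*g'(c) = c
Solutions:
 g(c) = C1 + Integral(c/cos(c), c)


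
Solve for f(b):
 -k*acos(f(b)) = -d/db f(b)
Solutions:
 Integral(1/acos(_y), (_y, f(b))) = C1 + b*k


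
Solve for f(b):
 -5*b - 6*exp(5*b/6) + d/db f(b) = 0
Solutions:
 f(b) = C1 + 5*b^2/2 + 36*exp(5*b/6)/5


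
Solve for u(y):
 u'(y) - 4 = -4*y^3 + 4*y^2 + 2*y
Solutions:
 u(y) = C1 - y^4 + 4*y^3/3 + y^2 + 4*y


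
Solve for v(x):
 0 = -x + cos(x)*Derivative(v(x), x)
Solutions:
 v(x) = C1 + Integral(x/cos(x), x)


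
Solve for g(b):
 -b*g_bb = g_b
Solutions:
 g(b) = C1 + C2*log(b)


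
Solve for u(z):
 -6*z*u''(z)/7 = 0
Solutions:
 u(z) = C1 + C2*z


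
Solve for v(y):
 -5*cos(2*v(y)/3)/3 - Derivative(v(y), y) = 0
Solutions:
 5*y/3 - 3*log(sin(2*v(y)/3) - 1)/4 + 3*log(sin(2*v(y)/3) + 1)/4 = C1


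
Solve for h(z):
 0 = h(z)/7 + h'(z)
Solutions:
 h(z) = C1*exp(-z/7)


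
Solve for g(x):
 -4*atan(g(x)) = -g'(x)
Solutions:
 Integral(1/atan(_y), (_y, g(x))) = C1 + 4*x


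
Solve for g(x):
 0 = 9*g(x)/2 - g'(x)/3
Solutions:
 g(x) = C1*exp(27*x/2)


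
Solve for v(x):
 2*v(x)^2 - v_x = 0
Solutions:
 v(x) = -1/(C1 + 2*x)


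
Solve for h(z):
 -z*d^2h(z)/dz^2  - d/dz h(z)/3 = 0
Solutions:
 h(z) = C1 + C2*z^(2/3)


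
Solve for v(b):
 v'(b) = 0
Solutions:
 v(b) = C1


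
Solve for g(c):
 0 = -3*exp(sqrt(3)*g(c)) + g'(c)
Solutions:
 g(c) = sqrt(3)*(2*log(-1/(C1 + 3*c)) - log(3))/6


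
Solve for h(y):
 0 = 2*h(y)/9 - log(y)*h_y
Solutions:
 h(y) = C1*exp(2*li(y)/9)


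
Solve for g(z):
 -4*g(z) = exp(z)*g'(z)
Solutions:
 g(z) = C1*exp(4*exp(-z))


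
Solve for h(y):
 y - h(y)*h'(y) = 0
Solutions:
 h(y) = -sqrt(C1 + y^2)
 h(y) = sqrt(C1 + y^2)


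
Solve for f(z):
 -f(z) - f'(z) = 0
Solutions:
 f(z) = C1*exp(-z)


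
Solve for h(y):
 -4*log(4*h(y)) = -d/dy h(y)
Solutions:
 -Integral(1/(log(_y) + 2*log(2)), (_y, h(y)))/4 = C1 - y


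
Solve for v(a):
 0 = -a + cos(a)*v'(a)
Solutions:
 v(a) = C1 + Integral(a/cos(a), a)


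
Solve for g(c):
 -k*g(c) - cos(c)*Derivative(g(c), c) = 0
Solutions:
 g(c) = C1*exp(k*(log(sin(c) - 1) - log(sin(c) + 1))/2)


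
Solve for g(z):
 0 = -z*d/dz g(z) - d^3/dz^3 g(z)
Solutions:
 g(z) = C1 + Integral(C2*airyai(-z) + C3*airybi(-z), z)


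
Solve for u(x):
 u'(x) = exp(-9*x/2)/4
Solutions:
 u(x) = C1 - exp(-9*x/2)/18


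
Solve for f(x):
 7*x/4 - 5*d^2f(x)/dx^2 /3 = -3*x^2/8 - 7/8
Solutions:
 f(x) = C1 + C2*x + 3*x^4/160 + 7*x^3/40 + 21*x^2/80


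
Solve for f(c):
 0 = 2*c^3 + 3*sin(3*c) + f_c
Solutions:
 f(c) = C1 - c^4/2 + cos(3*c)


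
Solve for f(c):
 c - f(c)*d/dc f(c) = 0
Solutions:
 f(c) = -sqrt(C1 + c^2)
 f(c) = sqrt(C1 + c^2)


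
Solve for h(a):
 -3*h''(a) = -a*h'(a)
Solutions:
 h(a) = C1 + C2*erfi(sqrt(6)*a/6)


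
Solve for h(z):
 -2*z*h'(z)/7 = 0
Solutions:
 h(z) = C1


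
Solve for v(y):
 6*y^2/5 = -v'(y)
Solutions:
 v(y) = C1 - 2*y^3/5


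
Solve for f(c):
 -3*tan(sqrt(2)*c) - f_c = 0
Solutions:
 f(c) = C1 + 3*sqrt(2)*log(cos(sqrt(2)*c))/2


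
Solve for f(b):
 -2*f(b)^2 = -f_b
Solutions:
 f(b) = -1/(C1 + 2*b)


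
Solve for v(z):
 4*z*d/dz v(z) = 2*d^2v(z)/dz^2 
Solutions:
 v(z) = C1 + C2*erfi(z)


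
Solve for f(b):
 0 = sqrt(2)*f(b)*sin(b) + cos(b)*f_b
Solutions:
 f(b) = C1*cos(b)^(sqrt(2))


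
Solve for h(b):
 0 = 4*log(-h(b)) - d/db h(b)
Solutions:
 -li(-h(b)) = C1 + 4*b


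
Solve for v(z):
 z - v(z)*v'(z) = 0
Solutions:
 v(z) = -sqrt(C1 + z^2)
 v(z) = sqrt(C1 + z^2)


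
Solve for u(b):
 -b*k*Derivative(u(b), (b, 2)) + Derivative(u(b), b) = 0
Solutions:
 u(b) = C1 + b^(((re(k) + 1)*re(k) + im(k)^2)/(re(k)^2 + im(k)^2))*(C2*sin(log(b)*Abs(im(k))/(re(k)^2 + im(k)^2)) + C3*cos(log(b)*im(k)/(re(k)^2 + im(k)^2)))


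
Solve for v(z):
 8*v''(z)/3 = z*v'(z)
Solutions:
 v(z) = C1 + C2*erfi(sqrt(3)*z/4)


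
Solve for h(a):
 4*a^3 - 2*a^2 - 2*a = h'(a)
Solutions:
 h(a) = C1 + a^4 - 2*a^3/3 - a^2


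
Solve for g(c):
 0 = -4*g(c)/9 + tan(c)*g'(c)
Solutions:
 g(c) = C1*sin(c)^(4/9)


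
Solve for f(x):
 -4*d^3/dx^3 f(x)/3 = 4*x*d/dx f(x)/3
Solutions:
 f(x) = C1 + Integral(C2*airyai(-x) + C3*airybi(-x), x)


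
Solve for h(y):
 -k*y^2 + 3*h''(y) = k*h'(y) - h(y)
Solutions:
 h(y) = C1*exp(y*(k - sqrt(k^2 - 12))/6) + C2*exp(y*(k + sqrt(k^2 - 12))/6) + 2*k^3 + 2*k^2*y + k*y^2 - 6*k


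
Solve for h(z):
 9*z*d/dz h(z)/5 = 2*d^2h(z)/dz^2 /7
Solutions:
 h(z) = C1 + C2*erfi(3*sqrt(35)*z/10)


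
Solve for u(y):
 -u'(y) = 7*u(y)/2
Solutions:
 u(y) = C1*exp(-7*y/2)


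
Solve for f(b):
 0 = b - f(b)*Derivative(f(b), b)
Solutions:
 f(b) = -sqrt(C1 + b^2)
 f(b) = sqrt(C1 + b^2)


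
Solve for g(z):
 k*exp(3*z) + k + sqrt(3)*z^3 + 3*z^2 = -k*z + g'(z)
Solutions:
 g(z) = C1 + k*z^2/2 + k*z + k*exp(3*z)/3 + sqrt(3)*z^4/4 + z^3


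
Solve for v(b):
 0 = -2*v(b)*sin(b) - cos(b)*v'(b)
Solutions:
 v(b) = C1*cos(b)^2


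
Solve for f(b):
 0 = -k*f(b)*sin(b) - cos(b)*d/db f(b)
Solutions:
 f(b) = C1*exp(k*log(cos(b)))


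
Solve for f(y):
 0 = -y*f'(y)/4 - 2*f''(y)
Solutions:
 f(y) = C1 + C2*erf(y/4)


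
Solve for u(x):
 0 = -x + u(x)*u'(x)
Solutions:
 u(x) = -sqrt(C1 + x^2)
 u(x) = sqrt(C1 + x^2)


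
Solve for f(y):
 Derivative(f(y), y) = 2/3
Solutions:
 f(y) = C1 + 2*y/3


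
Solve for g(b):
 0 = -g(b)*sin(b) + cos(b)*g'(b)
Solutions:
 g(b) = C1/cos(b)


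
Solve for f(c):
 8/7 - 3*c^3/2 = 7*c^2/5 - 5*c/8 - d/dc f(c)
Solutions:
 f(c) = C1 + 3*c^4/8 + 7*c^3/15 - 5*c^2/16 - 8*c/7


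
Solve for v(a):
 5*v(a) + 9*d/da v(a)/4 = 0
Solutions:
 v(a) = C1*exp(-20*a/9)


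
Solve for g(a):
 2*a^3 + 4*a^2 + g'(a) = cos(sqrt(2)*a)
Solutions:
 g(a) = C1 - a^4/2 - 4*a^3/3 + sqrt(2)*sin(sqrt(2)*a)/2


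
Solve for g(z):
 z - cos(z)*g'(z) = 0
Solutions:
 g(z) = C1 + Integral(z/cos(z), z)


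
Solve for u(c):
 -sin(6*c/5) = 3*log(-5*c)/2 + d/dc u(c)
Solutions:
 u(c) = C1 - 3*c*log(-c)/2 - 3*c*log(5)/2 + 3*c/2 + 5*cos(6*c/5)/6


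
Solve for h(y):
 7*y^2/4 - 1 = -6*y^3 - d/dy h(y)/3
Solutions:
 h(y) = C1 - 9*y^4/2 - 7*y^3/4 + 3*y


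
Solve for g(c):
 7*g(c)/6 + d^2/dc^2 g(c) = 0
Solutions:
 g(c) = C1*sin(sqrt(42)*c/6) + C2*cos(sqrt(42)*c/6)


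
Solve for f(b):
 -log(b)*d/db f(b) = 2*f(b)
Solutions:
 f(b) = C1*exp(-2*li(b))


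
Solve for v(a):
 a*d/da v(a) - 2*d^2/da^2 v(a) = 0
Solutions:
 v(a) = C1 + C2*erfi(a/2)


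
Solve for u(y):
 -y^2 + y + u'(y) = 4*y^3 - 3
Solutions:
 u(y) = C1 + y^4 + y^3/3 - y^2/2 - 3*y


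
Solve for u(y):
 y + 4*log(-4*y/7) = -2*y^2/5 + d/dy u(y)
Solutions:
 u(y) = C1 + 2*y^3/15 + y^2/2 + 4*y*log(-y) + 4*y*(-log(7) - 1 + 2*log(2))


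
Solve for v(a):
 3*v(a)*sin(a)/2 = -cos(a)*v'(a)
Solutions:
 v(a) = C1*cos(a)^(3/2)


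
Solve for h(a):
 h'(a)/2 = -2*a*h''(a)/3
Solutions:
 h(a) = C1 + C2*a^(1/4)


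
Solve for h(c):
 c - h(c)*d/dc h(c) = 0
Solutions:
 h(c) = -sqrt(C1 + c^2)
 h(c) = sqrt(C1 + c^2)


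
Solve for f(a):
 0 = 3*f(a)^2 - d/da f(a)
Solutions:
 f(a) = -1/(C1 + 3*a)


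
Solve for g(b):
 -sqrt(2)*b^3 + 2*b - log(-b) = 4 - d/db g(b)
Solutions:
 g(b) = C1 + sqrt(2)*b^4/4 - b^2 + b*log(-b) + 3*b


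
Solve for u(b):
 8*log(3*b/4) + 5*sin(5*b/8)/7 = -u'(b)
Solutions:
 u(b) = C1 - 8*b*log(b) - 8*b*log(3) + 8*b + 16*b*log(2) + 8*cos(5*b/8)/7


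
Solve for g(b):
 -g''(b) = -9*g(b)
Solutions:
 g(b) = C1*exp(-3*b) + C2*exp(3*b)


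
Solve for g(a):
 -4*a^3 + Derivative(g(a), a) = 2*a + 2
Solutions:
 g(a) = C1 + a^4 + a^2 + 2*a


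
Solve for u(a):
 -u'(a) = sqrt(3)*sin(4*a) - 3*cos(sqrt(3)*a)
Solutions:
 u(a) = C1 + sqrt(3)*sin(sqrt(3)*a) + sqrt(3)*cos(4*a)/4


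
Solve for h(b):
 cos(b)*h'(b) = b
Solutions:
 h(b) = C1 + Integral(b/cos(b), b)


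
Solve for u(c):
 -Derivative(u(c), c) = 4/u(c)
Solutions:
 u(c) = -sqrt(C1 - 8*c)
 u(c) = sqrt(C1 - 8*c)


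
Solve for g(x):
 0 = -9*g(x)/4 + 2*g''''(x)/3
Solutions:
 g(x) = C1*exp(-2^(1/4)*3^(3/4)*x/2) + C2*exp(2^(1/4)*3^(3/4)*x/2) + C3*sin(2^(1/4)*3^(3/4)*x/2) + C4*cos(2^(1/4)*3^(3/4)*x/2)


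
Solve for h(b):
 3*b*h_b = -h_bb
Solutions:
 h(b) = C1 + C2*erf(sqrt(6)*b/2)


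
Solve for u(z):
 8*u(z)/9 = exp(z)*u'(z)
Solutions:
 u(z) = C1*exp(-8*exp(-z)/9)


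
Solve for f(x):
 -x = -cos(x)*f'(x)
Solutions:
 f(x) = C1 + Integral(x/cos(x), x)
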